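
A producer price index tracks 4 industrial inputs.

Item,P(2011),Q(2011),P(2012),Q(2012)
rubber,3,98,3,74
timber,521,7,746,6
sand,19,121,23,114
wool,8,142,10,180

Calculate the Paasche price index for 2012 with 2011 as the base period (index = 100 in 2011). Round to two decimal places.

Paasche price index uses current-period quantities as weights.
ΣP(2012)·Q(2012) = 3×74 + 746×6 + 23×114 + 10×180 = 222 + 4476 + 2622 + 1800 = 9120
ΣP(2011)·Q(2012) = 3×74 + 521×6 + 19×114 + 8×180 = 222 + 3126 + 2166 + 1440 = 6954
Index = 9120 / 6954 × 100 = 131.1475

131.15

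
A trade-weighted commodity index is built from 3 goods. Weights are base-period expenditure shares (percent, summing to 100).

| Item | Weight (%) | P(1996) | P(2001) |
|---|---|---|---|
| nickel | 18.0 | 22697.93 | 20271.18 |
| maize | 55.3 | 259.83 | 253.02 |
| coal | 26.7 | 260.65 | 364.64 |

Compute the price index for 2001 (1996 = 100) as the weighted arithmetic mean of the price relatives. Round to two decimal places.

107.28

nickel: 18.0 × (20271.18/22697.93) = 18.0 × 0.893085 = 16.0755
maize: 55.3 × (253.02/259.83) = 55.3 × 0.973791 = 53.8506
coal: 26.7 × (364.64/260.65) = 26.7 × 1.398964 = 37.3523
Index = Σ wᵢ·(p₁ᵢ/p₀ᵢ) = 16.0755 + 53.8506 + 37.3523 = 107.2785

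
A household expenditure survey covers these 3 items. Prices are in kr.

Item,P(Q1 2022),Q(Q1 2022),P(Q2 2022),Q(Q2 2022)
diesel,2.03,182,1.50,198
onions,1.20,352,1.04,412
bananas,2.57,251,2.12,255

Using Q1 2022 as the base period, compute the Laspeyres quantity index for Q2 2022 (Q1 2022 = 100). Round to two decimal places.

Laspeyres quantity index uses base-period prices as weights.
ΣP(Q1 2022)·Q(Q2 2022) = 2.03×198 + 1.20×412 + 2.57×255 = 401.94 + 494.4 + 655.35 = 1551.69
ΣP(Q1 2022)·Q(Q1 2022) = 2.03×182 + 1.20×352 + 2.57×251 = 369.46 + 422.4 + 645.07 = 1436.93
Index = 1551.69 / 1436.93 × 100 = 107.9865

107.99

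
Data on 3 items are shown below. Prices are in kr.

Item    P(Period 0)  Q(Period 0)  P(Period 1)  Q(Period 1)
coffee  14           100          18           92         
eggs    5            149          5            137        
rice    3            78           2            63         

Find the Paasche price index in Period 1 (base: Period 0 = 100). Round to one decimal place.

114.1

Paasche price index uses current-period quantities as weights.
ΣP(Period 1)·Q(Period 1) = 18×92 + 5×137 + 2×63 = 1656 + 685 + 126 = 2467
ΣP(Period 0)·Q(Period 1) = 14×92 + 5×137 + 3×63 = 1288 + 685 + 189 = 2162
Index = 2467 / 2162 × 100 = 114.1073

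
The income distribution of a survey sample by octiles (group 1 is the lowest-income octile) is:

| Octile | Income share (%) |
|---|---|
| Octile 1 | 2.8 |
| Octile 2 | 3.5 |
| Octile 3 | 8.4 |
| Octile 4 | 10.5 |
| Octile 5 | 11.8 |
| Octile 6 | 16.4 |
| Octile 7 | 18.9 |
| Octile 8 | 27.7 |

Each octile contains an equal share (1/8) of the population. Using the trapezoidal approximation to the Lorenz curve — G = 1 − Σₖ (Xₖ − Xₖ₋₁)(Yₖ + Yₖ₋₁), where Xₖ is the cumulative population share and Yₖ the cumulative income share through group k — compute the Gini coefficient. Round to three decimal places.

Cumulative income shares Yₖ: 0.0280, 0.0630, 0.1470, 0.2520, 0.3700, 0.5340, 0.7230, 1.0000
Σ (Xₖ−Xₖ₋₁)(Yₖ+Yₖ₋₁) = (1/8)(0.0280+0.0000) + (1/8)(0.0630+0.0280) + (1/8)(0.1470+0.0630) + (1/8)(0.2520+0.1470) + (1/8)(0.3700+0.2520) + (1/8)(0.5340+0.3700) + (1/8)(0.7230+0.5340) + (1/8)(1.0000+0.7230)
  = 0.0035 + 0.0114 + 0.0263 + 0.0499 + 0.0777 + 0.1130 + 0.1571 + 0.2154 = 0.6542
G = 1 − 0.6542 = 0.3458

0.346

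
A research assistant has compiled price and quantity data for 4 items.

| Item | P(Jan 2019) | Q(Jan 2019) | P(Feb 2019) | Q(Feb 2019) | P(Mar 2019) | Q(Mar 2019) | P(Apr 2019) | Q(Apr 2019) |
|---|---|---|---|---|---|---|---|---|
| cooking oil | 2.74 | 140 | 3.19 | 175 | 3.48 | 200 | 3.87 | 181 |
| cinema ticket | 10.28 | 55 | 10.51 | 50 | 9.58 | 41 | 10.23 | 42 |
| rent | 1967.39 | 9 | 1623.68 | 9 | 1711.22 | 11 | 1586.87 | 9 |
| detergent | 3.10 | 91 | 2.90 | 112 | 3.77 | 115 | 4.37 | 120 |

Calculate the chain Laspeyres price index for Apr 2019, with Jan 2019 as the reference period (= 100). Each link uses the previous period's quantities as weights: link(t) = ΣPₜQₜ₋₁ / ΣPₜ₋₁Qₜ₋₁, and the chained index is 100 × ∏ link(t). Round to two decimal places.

Link Jan 2019→Feb 2019:
ΣP(Feb 2019)Q(Jan 2019) = 3.19×140 + 10.51×55 + 1623.68×9 + 2.90×91 = 446.6 + 578.05 + 14613.12 + 263.9 = 15901.67
ΣP(Jan 2019)Q(Jan 2019) = 2.74×140 + 10.28×55 + 1967.39×9 + 3.10×91 = 383.6 + 565.4 + 17706.51 + 282.1 = 18937.61
link = 15901.67/18937.61 = 0.839687
Link Feb 2019→Mar 2019:
ΣP(Mar 2019)Q(Feb 2019) = 3.48×175 + 9.58×50 + 1711.22×9 + 3.77×112 = 609 + 479 + 15400.98 + 422.24 = 16911.22
ΣP(Feb 2019)Q(Feb 2019) = 3.19×175 + 10.51×50 + 1623.68×9 + 2.90×112 = 558.25 + 525.5 + 14613.12 + 324.8 = 16021.67
link = 16911.22/16021.67 = 1.055522
Link Mar 2019→Apr 2019:
ΣP(Apr 2019)Q(Mar 2019) = 3.87×200 + 10.23×41 + 1586.87×11 + 4.37×115 = 774 + 419.43 + 17455.57 + 502.55 = 19151.55
ΣP(Mar 2019)Q(Mar 2019) = 3.48×200 + 9.58×41 + 1711.22×11 + 3.77×115 = 696 + 392.78 + 18823.42 + 433.55 = 20345.75
link = 19151.55/20345.75 = 0.941305
Chained index = 100 × 0.839687 × 1.055522 × 0.941305 = 83.4286

83.43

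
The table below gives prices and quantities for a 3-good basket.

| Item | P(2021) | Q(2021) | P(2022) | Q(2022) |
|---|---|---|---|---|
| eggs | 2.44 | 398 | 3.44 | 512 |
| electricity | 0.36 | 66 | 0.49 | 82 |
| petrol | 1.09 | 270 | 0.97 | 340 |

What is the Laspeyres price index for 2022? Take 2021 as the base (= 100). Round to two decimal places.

Laspeyres price index uses base-period quantities as weights.
ΣP(2022)·Q(2021) = 3.44×398 + 0.49×66 + 0.97×270 = 1369.12 + 32.34 + 261.9 = 1663.36
ΣP(2021)·Q(2021) = 2.44×398 + 0.36×66 + 1.09×270 = 971.12 + 23.76 + 294.3 = 1289.18
Index = 1663.36 / 1289.18 × 100 = 129.0247

129.02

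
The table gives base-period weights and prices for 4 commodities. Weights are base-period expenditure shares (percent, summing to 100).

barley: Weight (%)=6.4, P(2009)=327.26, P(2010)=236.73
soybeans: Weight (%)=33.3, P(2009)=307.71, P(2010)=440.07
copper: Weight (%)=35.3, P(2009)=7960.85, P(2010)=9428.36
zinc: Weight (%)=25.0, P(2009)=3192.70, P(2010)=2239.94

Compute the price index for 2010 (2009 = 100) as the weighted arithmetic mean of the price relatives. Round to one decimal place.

barley: 6.4 × (236.73/327.26) = 6.4 × 0.723370 = 4.6296
soybeans: 33.3 × (440.07/307.71) = 33.3 × 1.430145 = 47.6238
copper: 35.3 × (9428.36/7960.85) = 35.3 × 1.184341 = 41.8072
zinc: 25.0 × (2239.94/3192.70) = 25.0 × 0.701582 = 17.5395
Index = Σ wᵢ·(p₁ᵢ/p₀ᵢ) = 4.6296 + 47.6238 + 41.8072 + 17.5395 = 111.6002

111.6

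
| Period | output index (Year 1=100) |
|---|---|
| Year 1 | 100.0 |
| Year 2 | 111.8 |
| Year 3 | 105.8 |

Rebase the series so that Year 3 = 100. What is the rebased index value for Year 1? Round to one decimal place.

Rebased(Year 1) = 100.0 / 105.8 × 100 = 94.5180

94.5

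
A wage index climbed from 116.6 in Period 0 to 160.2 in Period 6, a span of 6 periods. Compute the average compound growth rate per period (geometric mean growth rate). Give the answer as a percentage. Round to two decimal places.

Growth factor = (160.2/116.6)^(1/6) = (1.373928)^(1/6) = 1.054372
Growth rate = 1.054372 − 1 = 0.054372 = 5.4372%

5.44%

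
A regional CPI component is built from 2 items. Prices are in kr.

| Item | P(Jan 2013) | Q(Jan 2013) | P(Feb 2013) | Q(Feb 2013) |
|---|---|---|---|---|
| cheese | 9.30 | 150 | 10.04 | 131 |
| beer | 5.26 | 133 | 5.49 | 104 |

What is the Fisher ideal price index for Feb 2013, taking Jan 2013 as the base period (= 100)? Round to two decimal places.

106.80

Laspeyres component (base-period weights):
ΣP(Feb 2013)Q(Jan 2013) = 10.04×150 + 5.49×133 = 1506 + 730.17 = 2236.17
ΣP(Jan 2013)Q(Jan 2013) = 9.30×150 + 5.26×133 = 1395 + 699.58 = 2094.58
L = 2236.17 / 2094.58 × 100 = 106.7598
Paasche component (current-period weights):
ΣP(Feb 2013)Q(Feb 2013) = 10.04×131 + 5.49×104 = 1315.24 + 570.96 = 1886.2
ΣP(Jan 2013)Q(Feb 2013) = 9.30×131 + 5.26×104 = 1218.3 + 547.04 = 1765.34
P = 1886.2 / 1765.34 × 100 = 106.8463
Fisher = √(L × P) = √(106.7598 × 106.8463) = 106.8030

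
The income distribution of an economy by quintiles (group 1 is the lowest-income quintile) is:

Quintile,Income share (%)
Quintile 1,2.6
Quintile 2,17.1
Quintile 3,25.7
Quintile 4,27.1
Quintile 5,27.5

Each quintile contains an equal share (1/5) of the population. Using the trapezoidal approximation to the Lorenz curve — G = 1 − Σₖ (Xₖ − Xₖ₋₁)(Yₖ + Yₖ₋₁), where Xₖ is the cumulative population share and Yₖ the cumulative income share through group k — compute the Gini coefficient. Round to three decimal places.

Cumulative income shares Yₖ: 0.0260, 0.1970, 0.4540, 0.7250, 1.0000
Σ (Xₖ−Xₖ₋₁)(Yₖ+Yₖ₋₁) = (1/5)(0.0260+0.0000) + (1/5)(0.1970+0.0260) + (1/5)(0.4540+0.1970) + (1/5)(0.7250+0.4540) + (1/5)(1.0000+0.7250)
  = 0.0052 + 0.0446 + 0.1302 + 0.2358 + 0.3450 = 0.7608
G = 1 − 0.7608 = 0.2392

0.239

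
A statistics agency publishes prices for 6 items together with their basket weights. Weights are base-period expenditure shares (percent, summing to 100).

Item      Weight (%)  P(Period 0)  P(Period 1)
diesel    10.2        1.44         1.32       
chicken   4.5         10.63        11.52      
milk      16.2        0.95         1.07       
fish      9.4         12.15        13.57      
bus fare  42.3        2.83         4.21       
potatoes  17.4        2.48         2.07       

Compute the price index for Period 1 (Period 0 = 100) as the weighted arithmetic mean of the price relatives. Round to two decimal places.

diesel: 10.2 × (1.32/1.44) = 10.2 × 0.916667 = 9.3500
chicken: 4.5 × (11.52/10.63) = 4.5 × 1.083725 = 4.8768
milk: 16.2 × (1.07/0.95) = 16.2 × 1.126316 = 18.2463
fish: 9.4 × (13.57/12.15) = 9.4 × 1.116872 = 10.4986
bus fare: 42.3 × (4.21/2.83) = 42.3 × 1.487633 = 62.9269
potatoes: 17.4 × (2.07/2.48) = 17.4 × 0.834677 = 14.5234
Index = Σ wᵢ·(p₁ᵢ/p₀ᵢ) = 9.3500 + 4.8768 + 18.2463 + 10.4986 + 62.9269 + 14.5234 = 120.4219

120.42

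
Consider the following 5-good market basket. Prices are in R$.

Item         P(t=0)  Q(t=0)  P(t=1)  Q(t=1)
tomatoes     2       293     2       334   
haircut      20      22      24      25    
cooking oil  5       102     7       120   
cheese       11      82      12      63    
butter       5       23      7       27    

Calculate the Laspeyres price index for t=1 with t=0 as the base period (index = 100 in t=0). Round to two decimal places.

Laspeyres price index uses base-period quantities as weights.
ΣP(t=1)·Q(t=0) = 2×293 + 24×22 + 7×102 + 12×82 + 7×23 = 586 + 528 + 714 + 984 + 161 = 2973
ΣP(t=0)·Q(t=0) = 2×293 + 20×22 + 5×102 + 11×82 + 5×23 = 586 + 440 + 510 + 902 + 115 = 2553
Index = 2973 / 2553 × 100 = 116.4512

116.45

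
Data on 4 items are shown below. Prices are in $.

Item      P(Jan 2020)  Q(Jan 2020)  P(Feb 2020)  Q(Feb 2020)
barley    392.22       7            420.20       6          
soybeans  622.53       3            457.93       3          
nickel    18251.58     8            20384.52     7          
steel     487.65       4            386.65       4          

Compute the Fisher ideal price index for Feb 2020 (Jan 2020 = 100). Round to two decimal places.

Laspeyres component (base-period weights):
ΣP(Feb 2020)Q(Jan 2020) = 420.20×7 + 457.93×3 + 20384.52×8 + 386.65×4 = 2941.4 + 1373.79 + 163076.16 + 1546.6 = 168937.95
ΣP(Jan 2020)Q(Jan 2020) = 392.22×7 + 622.53×3 + 18251.58×8 + 487.65×4 = 2745.54 + 1867.59 + 146012.64 + 1950.6 = 152576.37
L = 168937.95 / 152576.37 × 100 = 110.7235
Paasche component (current-period weights):
ΣP(Feb 2020)Q(Feb 2020) = 420.20×6 + 457.93×3 + 20384.52×7 + 386.65×4 = 2521.2 + 1373.79 + 142691.64 + 1546.6 = 148133.23
ΣP(Jan 2020)Q(Feb 2020) = 392.22×6 + 622.53×3 + 18251.58×7 + 487.65×4 = 2353.32 + 1867.59 + 127761.06 + 1950.6 = 133932.57
P = 148133.23 / 133932.57 × 100 = 110.6028
Fisher = √(L × P) = √(110.7235 × 110.6028) = 110.6632

110.66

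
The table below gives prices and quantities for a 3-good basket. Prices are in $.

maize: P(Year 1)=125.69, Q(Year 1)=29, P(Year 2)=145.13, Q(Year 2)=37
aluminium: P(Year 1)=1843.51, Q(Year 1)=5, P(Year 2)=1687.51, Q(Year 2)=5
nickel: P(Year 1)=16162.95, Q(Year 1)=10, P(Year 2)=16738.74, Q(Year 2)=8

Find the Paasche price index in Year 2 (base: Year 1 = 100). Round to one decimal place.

103.2

Paasche price index uses current-period quantities as weights.
ΣP(Year 2)·Q(Year 2) = 145.13×37 + 1687.51×5 + 16738.74×8 = 5369.81 + 8437.55 + 133909.92 = 147717.28
ΣP(Year 1)·Q(Year 2) = 125.69×37 + 1843.51×5 + 16162.95×8 = 4650.53 + 9217.55 + 129303.6 = 143171.68
Index = 147717.28 / 143171.68 × 100 = 103.1749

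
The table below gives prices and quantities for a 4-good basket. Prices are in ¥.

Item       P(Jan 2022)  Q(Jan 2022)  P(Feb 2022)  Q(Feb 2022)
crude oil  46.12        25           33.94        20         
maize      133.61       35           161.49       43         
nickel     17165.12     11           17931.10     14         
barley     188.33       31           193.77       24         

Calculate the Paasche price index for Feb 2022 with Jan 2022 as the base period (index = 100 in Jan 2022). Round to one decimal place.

104.7

Paasche price index uses current-period quantities as weights.
ΣP(Feb 2022)·Q(Feb 2022) = 33.94×20 + 161.49×43 + 17931.10×14 + 193.77×24 = 678.8 + 6944.07 + 251035.4 + 4650.48 = 263308.75
ΣP(Jan 2022)·Q(Feb 2022) = 46.12×20 + 133.61×43 + 17165.12×14 + 188.33×24 = 922.4 + 5745.23 + 240311.68 + 4519.92 = 251499.23
Index = 263308.75 / 251499.23 × 100 = 104.6956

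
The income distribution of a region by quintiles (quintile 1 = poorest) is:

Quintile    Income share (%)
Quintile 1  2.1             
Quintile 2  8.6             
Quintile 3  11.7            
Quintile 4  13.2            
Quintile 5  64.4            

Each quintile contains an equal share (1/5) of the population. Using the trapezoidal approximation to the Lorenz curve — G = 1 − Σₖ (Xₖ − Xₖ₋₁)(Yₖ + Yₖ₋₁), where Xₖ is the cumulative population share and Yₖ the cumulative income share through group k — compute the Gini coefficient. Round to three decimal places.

0.517

Cumulative income shares Yₖ: 0.0210, 0.1070, 0.2240, 0.3560, 1.0000
Σ (Xₖ−Xₖ₋₁)(Yₖ+Yₖ₋₁) = (1/5)(0.0210+0.0000) + (1/5)(0.1070+0.0210) + (1/5)(0.2240+0.1070) + (1/5)(0.3560+0.2240) + (1/5)(1.0000+0.3560)
  = 0.0042 + 0.0256 + 0.0662 + 0.1160 + 0.2712 = 0.4832
G = 1 − 0.4832 = 0.5168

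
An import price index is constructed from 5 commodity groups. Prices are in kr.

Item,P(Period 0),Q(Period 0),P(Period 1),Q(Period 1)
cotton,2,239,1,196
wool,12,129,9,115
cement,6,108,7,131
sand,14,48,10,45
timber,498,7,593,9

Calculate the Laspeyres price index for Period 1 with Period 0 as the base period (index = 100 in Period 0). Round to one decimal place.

99.3

Laspeyres price index uses base-period quantities as weights.
ΣP(Period 1)·Q(Period 0) = 1×239 + 9×129 + 7×108 + 10×48 + 593×7 = 239 + 1161 + 756 + 480 + 4151 = 6787
ΣP(Period 0)·Q(Period 0) = 2×239 + 12×129 + 6×108 + 14×48 + 498×7 = 478 + 1548 + 648 + 672 + 3486 = 6832
Index = 6787 / 6832 × 100 = 99.3413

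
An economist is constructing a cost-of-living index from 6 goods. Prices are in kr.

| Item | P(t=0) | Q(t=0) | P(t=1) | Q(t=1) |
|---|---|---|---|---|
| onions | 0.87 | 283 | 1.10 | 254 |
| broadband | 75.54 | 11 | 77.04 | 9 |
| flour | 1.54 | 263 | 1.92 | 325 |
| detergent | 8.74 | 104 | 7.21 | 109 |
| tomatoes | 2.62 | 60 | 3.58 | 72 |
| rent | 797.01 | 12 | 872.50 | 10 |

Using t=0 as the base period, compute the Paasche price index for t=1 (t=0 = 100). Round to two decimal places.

108.11

Paasche price index uses current-period quantities as weights.
ΣP(t=1)·Q(t=1) = 1.10×254 + 77.04×9 + 1.92×325 + 7.21×109 + 3.58×72 + 872.50×10 = 279.4 + 693.36 + 624 + 785.89 + 257.76 + 8725 = 11365.41
ΣP(t=0)·Q(t=1) = 0.87×254 + 75.54×9 + 1.54×325 + 8.74×109 + 2.62×72 + 797.01×10 = 220.98 + 679.86 + 500.5 + 952.66 + 188.64 + 7970.1 = 10512.74
Index = 11365.41 / 10512.74 × 100 = 108.1108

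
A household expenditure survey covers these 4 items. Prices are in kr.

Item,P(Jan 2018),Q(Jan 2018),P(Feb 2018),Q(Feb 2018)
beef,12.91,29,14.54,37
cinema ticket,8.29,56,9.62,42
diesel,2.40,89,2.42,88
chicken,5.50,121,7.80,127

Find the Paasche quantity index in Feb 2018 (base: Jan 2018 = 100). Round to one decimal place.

101.2

Paasche quantity index uses current-period prices as weights.
ΣP(Feb 2018)·Q(Feb 2018) = 14.54×37 + 9.62×42 + 2.42×88 + 7.80×127 = 537.98 + 404.04 + 212.96 + 990.6 = 2145.58
ΣP(Feb 2018)·Q(Jan 2018) = 14.54×29 + 9.62×56 + 2.42×89 + 7.80×121 = 421.66 + 538.72 + 215.38 + 943.8 = 2119.56
Index = 2145.58 / 2119.56 × 100 = 101.2276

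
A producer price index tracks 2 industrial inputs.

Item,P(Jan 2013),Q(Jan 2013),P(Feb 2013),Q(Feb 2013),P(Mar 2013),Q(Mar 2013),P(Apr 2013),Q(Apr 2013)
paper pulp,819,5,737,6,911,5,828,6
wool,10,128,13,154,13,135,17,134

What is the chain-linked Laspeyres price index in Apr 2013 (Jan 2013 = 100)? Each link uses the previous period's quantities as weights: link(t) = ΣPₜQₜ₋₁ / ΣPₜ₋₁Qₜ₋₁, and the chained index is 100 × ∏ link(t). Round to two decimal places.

117.98

Link Jan 2013→Feb 2013:
ΣP(Feb 2013)Q(Jan 2013) = 737×5 + 13×128 = 3685 + 1664 = 5349
ΣP(Jan 2013)Q(Jan 2013) = 819×5 + 10×128 = 4095 + 1280 = 5375
link = 5349/5375 = 0.995163
Link Feb 2013→Mar 2013:
ΣP(Mar 2013)Q(Feb 2013) = 911×6 + 13×154 = 5466 + 2002 = 7468
ΣP(Feb 2013)Q(Feb 2013) = 737×6 + 13×154 = 4422 + 2002 = 6424
link = 7468/6424 = 1.162516
Link Mar 2013→Apr 2013:
ΣP(Apr 2013)Q(Mar 2013) = 828×5 + 17×135 = 4140 + 2295 = 6435
ΣP(Mar 2013)Q(Mar 2013) = 911×5 + 13×135 = 4555 + 1755 = 6310
link = 6435/6310 = 1.019810
Chained index = 100 × 0.995163 × 1.162516 × 1.019810 = 117.9810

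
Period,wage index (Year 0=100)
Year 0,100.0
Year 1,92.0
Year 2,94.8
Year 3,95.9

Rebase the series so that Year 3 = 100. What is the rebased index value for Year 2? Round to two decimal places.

98.85

Rebased(Year 2) = 94.8 / 95.9 × 100 = 98.8530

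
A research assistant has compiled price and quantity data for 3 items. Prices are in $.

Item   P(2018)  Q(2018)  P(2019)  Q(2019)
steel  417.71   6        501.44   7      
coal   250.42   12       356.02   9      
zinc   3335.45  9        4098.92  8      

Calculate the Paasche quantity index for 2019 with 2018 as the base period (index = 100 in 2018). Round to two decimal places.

89.44

Paasche quantity index uses current-period prices as weights.
ΣP(2019)·Q(2019) = 501.44×7 + 356.02×9 + 4098.92×8 = 3510.08 + 3204.18 + 32791.36 = 39505.62
ΣP(2019)·Q(2018) = 501.44×6 + 356.02×12 + 4098.92×9 = 3008.64 + 4272.24 + 36890.28 = 44171.16
Index = 39505.62 / 44171.16 × 100 = 89.4376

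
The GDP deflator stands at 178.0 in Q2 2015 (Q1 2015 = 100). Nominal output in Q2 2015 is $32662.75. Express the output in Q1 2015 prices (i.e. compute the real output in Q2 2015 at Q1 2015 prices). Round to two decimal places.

Real = Nominal ÷ (Index/100) = 32662.75 ÷ (178.0/100)
     = 32662.75 ÷ 1.780 = 18349.8596

18349.86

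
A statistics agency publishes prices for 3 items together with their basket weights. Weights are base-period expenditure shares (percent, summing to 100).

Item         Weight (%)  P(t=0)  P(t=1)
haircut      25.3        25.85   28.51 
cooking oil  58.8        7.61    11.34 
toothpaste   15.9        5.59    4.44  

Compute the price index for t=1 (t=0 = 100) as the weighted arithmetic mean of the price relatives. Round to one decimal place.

128.2

haircut: 25.3 × (28.51/25.85) = 25.3 × 1.102901 = 27.9034
cooking oil: 58.8 × (11.34/7.61) = 58.8 × 1.490145 = 87.6205
toothpaste: 15.9 × (4.44/5.59) = 15.9 × 0.794275 = 12.6290
Index = Σ wᵢ·(p₁ᵢ/p₀ᵢ) = 27.9034 + 87.6205 + 12.6290 = 128.1529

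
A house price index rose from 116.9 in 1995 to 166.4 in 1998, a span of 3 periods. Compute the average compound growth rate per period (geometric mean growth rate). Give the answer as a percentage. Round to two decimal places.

12.49%

Growth factor = (166.4/116.9)^(1/3) = (1.423439)^(1/3) = 1.124897
Growth rate = 1.124897 − 1 = 0.124897 = 12.4897%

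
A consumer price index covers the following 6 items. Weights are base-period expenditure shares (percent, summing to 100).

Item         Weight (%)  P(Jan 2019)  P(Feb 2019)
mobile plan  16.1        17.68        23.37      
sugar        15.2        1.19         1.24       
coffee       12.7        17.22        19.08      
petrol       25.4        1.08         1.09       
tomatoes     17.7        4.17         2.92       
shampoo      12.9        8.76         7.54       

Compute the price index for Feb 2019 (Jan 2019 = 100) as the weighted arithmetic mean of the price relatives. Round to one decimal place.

mobile plan: 16.1 × (23.37/17.68) = 16.1 × 1.321833 = 21.2815
sugar: 15.2 × (1.24/1.19) = 15.2 × 1.042017 = 15.8387
coffee: 12.7 × (19.08/17.22) = 12.7 × 1.108014 = 14.0718
petrol: 25.4 × (1.09/1.08) = 25.4 × 1.009259 = 25.6352
tomatoes: 17.7 × (2.92/4.17) = 17.7 × 0.700240 = 12.3942
shampoo: 12.9 × (7.54/8.76) = 12.9 × 0.860731 = 11.1034
Index = Σ wᵢ·(p₁ᵢ/p₀ᵢ) = 21.2815 + 15.8387 + 14.0718 + 25.6352 + 12.3942 + 11.1034 = 100.3248

100.3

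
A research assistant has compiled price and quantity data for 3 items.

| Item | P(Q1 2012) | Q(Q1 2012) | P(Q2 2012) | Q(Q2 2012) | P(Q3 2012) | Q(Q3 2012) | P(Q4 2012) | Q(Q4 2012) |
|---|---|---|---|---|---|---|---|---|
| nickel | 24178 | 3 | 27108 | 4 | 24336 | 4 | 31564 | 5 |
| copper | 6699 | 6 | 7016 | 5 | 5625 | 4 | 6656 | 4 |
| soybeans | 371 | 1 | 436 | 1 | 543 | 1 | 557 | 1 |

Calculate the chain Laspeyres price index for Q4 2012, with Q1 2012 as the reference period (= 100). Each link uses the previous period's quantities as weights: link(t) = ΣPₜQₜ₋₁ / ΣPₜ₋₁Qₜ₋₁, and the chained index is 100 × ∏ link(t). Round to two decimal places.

Link Q1 2012→Q2 2012:
ΣP(Q2 2012)Q(Q1 2012) = 27108×3 + 7016×6 + 436×1 = 81324 + 42096 + 436 = 123856
ΣP(Q1 2012)Q(Q1 2012) = 24178×3 + 6699×6 + 371×1 = 72534 + 40194 + 371 = 113099
link = 123856/113099 = 1.095111
Link Q2 2012→Q3 2012:
ΣP(Q3 2012)Q(Q2 2012) = 24336×4 + 5625×5 + 543×1 = 97344 + 28125 + 543 = 126012
ΣP(Q2 2012)Q(Q2 2012) = 27108×4 + 7016×5 + 436×1 = 108432 + 35080 + 436 = 143948
link = 126012/143948 = 0.875399
Link Q3 2012→Q4 2012:
ΣP(Q4 2012)Q(Q3 2012) = 31564×4 + 6656×4 + 557×1 = 126256 + 26624 + 557 = 153437
ΣP(Q3 2012)Q(Q3 2012) = 24336×4 + 5625×4 + 543×1 = 97344 + 22500 + 543 = 120387
link = 153437/120387 = 1.274531
Chained index = 100 × 1.095111 × 0.875399 × 1.274531 = 122.1842

122.18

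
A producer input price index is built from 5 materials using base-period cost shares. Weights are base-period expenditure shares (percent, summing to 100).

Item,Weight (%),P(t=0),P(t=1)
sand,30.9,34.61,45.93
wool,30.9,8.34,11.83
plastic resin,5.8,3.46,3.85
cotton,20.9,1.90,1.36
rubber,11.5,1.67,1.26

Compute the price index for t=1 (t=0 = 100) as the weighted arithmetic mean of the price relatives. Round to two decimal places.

sand: 30.9 × (45.93/34.61) = 30.9 × 1.327073 = 41.0066
wool: 30.9 × (11.83/8.34) = 30.9 × 1.418465 = 43.8306
plastic resin: 5.8 × (3.85/3.46) = 5.8 × 1.112717 = 6.4538
cotton: 20.9 × (1.36/1.90) = 20.9 × 0.715789 = 14.9600
rubber: 11.5 × (1.26/1.67) = 11.5 × 0.754491 = 8.6766
Index = Σ wᵢ·(p₁ᵢ/p₀ᵢ) = 41.0066 + 43.8306 + 6.4538 + 14.9600 + 8.6766 = 114.9275

114.93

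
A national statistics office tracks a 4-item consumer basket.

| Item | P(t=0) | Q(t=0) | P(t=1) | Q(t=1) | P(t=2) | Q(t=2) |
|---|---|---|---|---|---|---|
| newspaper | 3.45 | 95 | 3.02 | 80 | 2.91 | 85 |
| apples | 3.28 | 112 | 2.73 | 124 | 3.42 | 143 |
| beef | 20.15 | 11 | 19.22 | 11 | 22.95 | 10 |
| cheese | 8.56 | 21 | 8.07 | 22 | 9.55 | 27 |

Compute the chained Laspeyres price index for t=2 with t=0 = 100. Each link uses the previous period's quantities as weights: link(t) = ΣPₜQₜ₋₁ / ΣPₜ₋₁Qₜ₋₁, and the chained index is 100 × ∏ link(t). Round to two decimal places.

Link t=0→t=1:
ΣP(t=1)Q(t=0) = 3.02×95 + 2.73×112 + 19.22×11 + 8.07×21 = 286.9 + 305.76 + 211.42 + 169.47 = 973.55
ΣP(t=0)Q(t=0) = 3.45×95 + 3.28×112 + 20.15×11 + 8.56×21 = 327.75 + 367.36 + 221.65 + 179.76 = 1096.52
link = 973.55/1096.52 = 0.887854
Link t=1→t=2:
ΣP(t=2)Q(t=1) = 2.91×80 + 3.42×124 + 22.95×11 + 9.55×22 = 232.8 + 424.08 + 252.45 + 210.1 = 1119.43
ΣP(t=1)Q(t=1) = 3.02×80 + 2.73×124 + 19.22×11 + 8.07×22 = 241.6 + 338.52 + 211.42 + 177.54 = 969.08
link = 1119.43/969.08 = 1.155147
Chained index = 100 × 0.887854 × 1.155147 = 102.5602

102.56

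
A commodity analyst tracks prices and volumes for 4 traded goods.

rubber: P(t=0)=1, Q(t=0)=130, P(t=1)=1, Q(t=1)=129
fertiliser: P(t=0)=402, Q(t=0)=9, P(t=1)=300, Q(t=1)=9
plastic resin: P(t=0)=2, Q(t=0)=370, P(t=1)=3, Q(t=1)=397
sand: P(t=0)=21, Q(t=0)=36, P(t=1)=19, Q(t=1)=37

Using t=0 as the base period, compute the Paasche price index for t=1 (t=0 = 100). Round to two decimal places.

88.81

Paasche price index uses current-period quantities as weights.
ΣP(t=1)·Q(t=1) = 1×129 + 300×9 + 3×397 + 19×37 = 129 + 2700 + 1191 + 703 = 4723
ΣP(t=0)·Q(t=1) = 1×129 + 402×9 + 2×397 + 21×37 = 129 + 3618 + 794 + 777 = 5318
Index = 4723 / 5318 × 100 = 88.8116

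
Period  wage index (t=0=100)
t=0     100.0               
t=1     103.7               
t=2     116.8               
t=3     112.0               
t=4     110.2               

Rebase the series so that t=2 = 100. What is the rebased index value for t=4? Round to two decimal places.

Rebased(t=4) = 110.2 / 116.8 × 100 = 94.3493

94.35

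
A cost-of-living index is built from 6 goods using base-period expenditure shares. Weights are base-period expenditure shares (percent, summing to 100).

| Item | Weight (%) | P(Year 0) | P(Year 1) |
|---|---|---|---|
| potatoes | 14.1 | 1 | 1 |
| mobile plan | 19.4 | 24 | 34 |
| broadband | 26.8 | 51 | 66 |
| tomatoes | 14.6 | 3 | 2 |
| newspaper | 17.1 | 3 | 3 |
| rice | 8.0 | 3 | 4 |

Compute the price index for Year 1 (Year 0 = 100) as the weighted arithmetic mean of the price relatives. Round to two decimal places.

potatoes: 14.1 × (1/1) = 14.1 × 1.000000 = 14.1000
mobile plan: 19.4 × (34/24) = 19.4 × 1.416667 = 27.4833
broadband: 26.8 × (66/51) = 26.8 × 1.294118 = 34.6824
tomatoes: 14.6 × (2/3) = 14.6 × 0.666667 = 9.7333
newspaper: 17.1 × (3/3) = 17.1 × 1.000000 = 17.1000
rice: 8.0 × (4/3) = 8.0 × 1.333333 = 10.6667
Index = Σ wᵢ·(p₁ᵢ/p₀ᵢ) = 14.1000 + 27.4833 + 34.6824 + 9.7333 + 17.1000 + 10.6667 = 113.7657

113.77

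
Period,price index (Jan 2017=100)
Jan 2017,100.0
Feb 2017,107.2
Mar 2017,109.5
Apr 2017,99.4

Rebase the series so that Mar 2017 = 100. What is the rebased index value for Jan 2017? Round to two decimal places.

Rebased(Jan 2017) = 100.0 / 109.5 × 100 = 91.3242

91.32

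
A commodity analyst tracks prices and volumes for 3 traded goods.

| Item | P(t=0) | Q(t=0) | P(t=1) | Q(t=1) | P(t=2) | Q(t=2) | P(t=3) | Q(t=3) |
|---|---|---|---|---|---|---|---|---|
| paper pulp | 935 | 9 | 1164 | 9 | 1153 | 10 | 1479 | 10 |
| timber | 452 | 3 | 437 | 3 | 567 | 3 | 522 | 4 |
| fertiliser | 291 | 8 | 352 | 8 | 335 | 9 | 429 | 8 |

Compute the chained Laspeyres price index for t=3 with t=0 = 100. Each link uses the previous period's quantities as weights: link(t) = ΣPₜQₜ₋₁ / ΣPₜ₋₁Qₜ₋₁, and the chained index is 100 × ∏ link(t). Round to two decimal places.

151.79

Link t=0→t=1:
ΣP(t=1)Q(t=0) = 1164×9 + 437×3 + 352×8 = 10476 + 1311 + 2816 = 14603
ΣP(t=0)Q(t=0) = 935×9 + 452×3 + 291×8 = 8415 + 1356 + 2328 = 12099
link = 14603/12099 = 1.206959
Link t=1→t=2:
ΣP(t=2)Q(t=1) = 1153×9 + 567×3 + 335×8 = 10377 + 1701 + 2680 = 14758
ΣP(t=1)Q(t=1) = 1164×9 + 437×3 + 352×8 = 10476 + 1311 + 2816 = 14603
link = 14758/14603 = 1.010614
Link t=2→t=3:
ΣP(t=3)Q(t=2) = 1479×10 + 522×3 + 429×9 = 14790 + 1566 + 3861 = 20217
ΣP(t=2)Q(t=2) = 1153×10 + 567×3 + 335×9 = 11530 + 1701 + 3015 = 16246
link = 20217/16246 = 1.244429
Chained index = 100 × 1.206959 × 1.010614 × 1.244429 = 151.7918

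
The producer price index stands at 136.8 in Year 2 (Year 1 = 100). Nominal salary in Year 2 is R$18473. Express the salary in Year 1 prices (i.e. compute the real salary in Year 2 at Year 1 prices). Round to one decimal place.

13503.7

Real = Nominal ÷ (Index/100) = 18473 ÷ (136.8/100)
     = 18473 ÷ 1.368 = 13503.6550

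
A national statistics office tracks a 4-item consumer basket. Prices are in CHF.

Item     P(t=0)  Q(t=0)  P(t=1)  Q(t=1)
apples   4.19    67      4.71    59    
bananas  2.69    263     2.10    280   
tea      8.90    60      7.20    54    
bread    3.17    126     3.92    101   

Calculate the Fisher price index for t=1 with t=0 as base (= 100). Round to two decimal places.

Laspeyres component (base-period weights):
ΣP(t=1)Q(t=0) = 4.71×67 + 2.10×263 + 7.20×60 + 3.92×126 = 315.57 + 552.3 + 432 + 493.92 = 1793.79
ΣP(t=0)Q(t=0) = 4.19×67 + 2.69×263 + 8.90×60 + 3.17×126 = 280.73 + 707.47 + 534 + 399.42 = 1921.62
L = 1793.79 / 1921.62 × 100 = 93.3478
Paasche component (current-period weights):
ΣP(t=1)Q(t=1) = 4.71×59 + 2.10×280 + 7.20×54 + 3.92×101 = 277.89 + 588 + 388.8 + 395.92 = 1650.61
ΣP(t=0)Q(t=1) = 4.19×59 + 2.69×280 + 8.90×54 + 3.17×101 = 247.21 + 753.2 + 480.6 + 320.17 = 1801.18
P = 1650.61 / 1801.18 × 100 = 91.6405
Fisher = √(L × P) = √(93.3478 × 91.6405) = 92.4902

92.49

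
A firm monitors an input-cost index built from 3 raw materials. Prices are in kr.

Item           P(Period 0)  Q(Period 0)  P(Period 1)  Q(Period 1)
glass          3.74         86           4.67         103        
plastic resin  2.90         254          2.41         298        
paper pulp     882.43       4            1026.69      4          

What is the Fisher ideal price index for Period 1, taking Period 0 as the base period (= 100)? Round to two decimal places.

111.32

Laspeyres component (base-period weights):
ΣP(Period 1)Q(Period 0) = 4.67×86 + 2.41×254 + 1026.69×4 = 401.62 + 612.14 + 4106.76 = 5120.52
ΣP(Period 0)Q(Period 0) = 3.74×86 + 2.90×254 + 882.43×4 = 321.64 + 736.6 + 3529.72 = 4587.96
L = 5120.52 / 4587.96 × 100 = 111.6078
Paasche component (current-period weights):
ΣP(Period 1)Q(Period 1) = 4.67×103 + 2.41×298 + 1026.69×4 = 481.01 + 718.18 + 4106.76 = 5305.95
ΣP(Period 0)Q(Period 1) = 3.74×103 + 2.90×298 + 882.43×4 = 385.22 + 864.2 + 3529.72 = 4779.14
P = 5305.95 / 4779.14 × 100 = 111.0231
Fisher = √(L × P) = √(111.6078 × 111.0231) = 111.3151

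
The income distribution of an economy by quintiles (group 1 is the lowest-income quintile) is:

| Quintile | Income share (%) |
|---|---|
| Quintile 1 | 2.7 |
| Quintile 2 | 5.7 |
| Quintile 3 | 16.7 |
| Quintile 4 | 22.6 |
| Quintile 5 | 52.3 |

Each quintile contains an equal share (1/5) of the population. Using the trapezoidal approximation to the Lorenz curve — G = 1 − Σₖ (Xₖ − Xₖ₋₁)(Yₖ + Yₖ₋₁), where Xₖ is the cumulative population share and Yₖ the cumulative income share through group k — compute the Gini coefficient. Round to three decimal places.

Cumulative income shares Yₖ: 0.0270, 0.0840, 0.2510, 0.4770, 1.0000
Σ (Xₖ−Xₖ₋₁)(Yₖ+Yₖ₋₁) = (1/5)(0.0270+0.0000) + (1/5)(0.0840+0.0270) + (1/5)(0.2510+0.0840) + (1/5)(0.4770+0.2510) + (1/5)(1.0000+0.4770)
  = 0.0054 + 0.0222 + 0.0670 + 0.1456 + 0.2954 = 0.5356
G = 1 − 0.5356 = 0.4644

0.464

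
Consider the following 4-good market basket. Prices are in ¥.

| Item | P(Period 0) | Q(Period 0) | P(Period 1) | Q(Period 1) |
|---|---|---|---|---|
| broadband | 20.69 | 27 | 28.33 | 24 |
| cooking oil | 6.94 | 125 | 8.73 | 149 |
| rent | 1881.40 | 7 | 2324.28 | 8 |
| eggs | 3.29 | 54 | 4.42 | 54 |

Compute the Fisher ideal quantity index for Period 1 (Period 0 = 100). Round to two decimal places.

Laspeyres component (base-period weights):
ΣP(Period 0)Q(Period 1) = 20.69×24 + 6.94×149 + 1881.40×8 + 3.29×54 = 496.56 + 1034.06 + 15051.2 + 177.66 = 16759.48
ΣP(Period 0)Q(Period 0) = 20.69×27 + 6.94×125 + 1881.40×7 + 3.29×54 = 558.63 + 867.5 + 13169.8 + 177.66 = 14773.59
L = 16759.48 / 14773.59 × 100 = 113.4422
Paasche component (current-period weights):
ΣP(Period 1)Q(Period 1) = 28.33×24 + 8.73×149 + 2324.28×8 + 4.42×54 = 679.92 + 1300.77 + 18594.24 + 238.68 = 20813.61
ΣP(Period 1)Q(Period 0) = 28.33×27 + 8.73×125 + 2324.28×7 + 4.42×54 = 764.91 + 1091.25 + 16269.96 + 238.68 = 18364.8
P = 20813.61 / 18364.8 × 100 = 113.3343
Fisher = √(L × P) = √(113.4422 × 113.3343) = 113.3882

113.39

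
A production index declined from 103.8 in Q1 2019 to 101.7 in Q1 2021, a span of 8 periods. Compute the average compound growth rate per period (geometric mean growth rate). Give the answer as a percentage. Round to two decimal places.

Growth factor = (101.7/103.8)^(1/8) = (0.979769)^(1/8) = 0.997448
Growth rate = 0.997448 − 1 = -0.002552 = -0.2552%

-0.26%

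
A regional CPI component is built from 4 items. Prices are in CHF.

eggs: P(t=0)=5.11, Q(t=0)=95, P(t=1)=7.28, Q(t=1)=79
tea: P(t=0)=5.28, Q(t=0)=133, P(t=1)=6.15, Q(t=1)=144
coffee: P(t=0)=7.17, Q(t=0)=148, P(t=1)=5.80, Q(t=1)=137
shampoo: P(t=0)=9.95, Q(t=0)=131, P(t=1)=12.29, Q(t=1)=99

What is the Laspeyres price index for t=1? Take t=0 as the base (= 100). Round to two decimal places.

111.98

Laspeyres price index uses base-period quantities as weights.
ΣP(t=1)·Q(t=0) = 7.28×95 + 6.15×133 + 5.80×148 + 12.29×131 = 691.6 + 817.95 + 858.4 + 1609.99 = 3977.94
ΣP(t=0)·Q(t=0) = 5.11×95 + 5.28×133 + 7.17×148 + 9.95×131 = 485.45 + 702.24 + 1061.16 + 1303.45 = 3552.3
Index = 3977.94 / 3552.3 × 100 = 111.9821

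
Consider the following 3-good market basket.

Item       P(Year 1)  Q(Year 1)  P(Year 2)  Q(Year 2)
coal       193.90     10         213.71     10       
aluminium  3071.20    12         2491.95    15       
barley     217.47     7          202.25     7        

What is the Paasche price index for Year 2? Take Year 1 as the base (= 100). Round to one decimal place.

82.6

Paasche price index uses current-period quantities as weights.
ΣP(Year 2)·Q(Year 2) = 213.71×10 + 2491.95×15 + 202.25×7 = 2137.1 + 37379.25 + 1415.75 = 40932.1
ΣP(Year 1)·Q(Year 2) = 193.90×10 + 3071.20×15 + 217.47×7 = 1939 + 46068 + 1522.29 = 49529.29
Index = 40932.1 / 49529.29 × 100 = 82.6422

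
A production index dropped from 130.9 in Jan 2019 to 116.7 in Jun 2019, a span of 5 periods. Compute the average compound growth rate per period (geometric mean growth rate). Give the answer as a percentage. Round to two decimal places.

Growth factor = (116.7/130.9)^(1/5) = (0.891520)^(1/5) = 0.977296
Growth rate = 0.977296 − 1 = -0.022704 = -2.2704%

-2.27%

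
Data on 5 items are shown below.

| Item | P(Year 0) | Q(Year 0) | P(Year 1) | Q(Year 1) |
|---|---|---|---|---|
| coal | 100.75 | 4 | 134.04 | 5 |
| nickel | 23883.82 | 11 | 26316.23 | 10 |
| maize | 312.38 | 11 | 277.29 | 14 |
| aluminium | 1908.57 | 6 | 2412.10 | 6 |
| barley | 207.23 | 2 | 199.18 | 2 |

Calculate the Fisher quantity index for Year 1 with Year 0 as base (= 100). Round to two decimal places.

91.78

Laspeyres component (base-period weights):
ΣP(Year 0)Q(Year 1) = 100.75×5 + 23883.82×10 + 312.38×14 + 1908.57×6 + 207.23×2 = 503.75 + 238838.2 + 4373.32 + 11451.42 + 414.46 = 255581.15
ΣP(Year 0)Q(Year 0) = 100.75×4 + 23883.82×11 + 312.38×11 + 1908.57×6 + 207.23×2 = 403 + 262722.02 + 3436.18 + 11451.42 + 414.46 = 278427.08
L = 255581.15 / 278427.08 × 100 = 91.7946
Paasche component (current-period weights):
ΣP(Year 1)Q(Year 1) = 134.04×5 + 26316.23×10 + 277.29×14 + 2412.10×6 + 199.18×2 = 670.2 + 263162.3 + 3882.06 + 14472.6 + 398.36 = 282585.52
ΣP(Year 1)Q(Year 0) = 134.04×4 + 26316.23×11 + 277.29×11 + 2412.10×6 + 199.18×2 = 536.16 + 289478.53 + 3050.19 + 14472.6 + 398.36 = 307935.84
P = 282585.52 / 307935.84 × 100 = 91.7677
Fisher = √(L × P) = √(91.7946 × 91.7677) = 91.7812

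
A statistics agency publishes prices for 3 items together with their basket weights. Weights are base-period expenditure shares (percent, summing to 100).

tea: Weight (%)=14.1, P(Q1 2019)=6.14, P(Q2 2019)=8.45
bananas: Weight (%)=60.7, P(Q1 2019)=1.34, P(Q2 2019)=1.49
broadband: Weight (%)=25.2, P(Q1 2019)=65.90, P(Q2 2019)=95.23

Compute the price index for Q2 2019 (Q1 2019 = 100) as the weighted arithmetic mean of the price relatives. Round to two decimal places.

tea: 14.1 × (8.45/6.14) = 14.1 × 1.376221 = 19.4047
bananas: 60.7 × (1.49/1.34) = 60.7 × 1.111940 = 67.4948
broadband: 25.2 × (95.23/65.90) = 25.2 × 1.445068 = 36.4157
Index = Σ wᵢ·(p₁ᵢ/p₀ᵢ) = 19.4047 + 67.4948 + 36.4157 = 123.3152

123.32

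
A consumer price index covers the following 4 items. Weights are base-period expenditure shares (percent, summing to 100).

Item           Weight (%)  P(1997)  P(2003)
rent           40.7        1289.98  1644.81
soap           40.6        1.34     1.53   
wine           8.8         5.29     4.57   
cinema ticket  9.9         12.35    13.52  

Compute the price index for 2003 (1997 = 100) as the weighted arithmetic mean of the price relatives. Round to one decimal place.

116.7

rent: 40.7 × (1644.81/1289.98) = 40.7 × 1.275066 = 51.8952
soap: 40.6 × (1.53/1.34) = 40.6 × 1.141791 = 46.3567
wine: 8.8 × (4.57/5.29) = 8.8 × 0.863894 = 7.6023
cinema ticket: 9.9 × (13.52/12.35) = 9.9 × 1.094737 = 10.8379
Index = Σ wᵢ·(p₁ᵢ/p₀ᵢ) = 51.8952 + 46.3567 + 7.6023 + 10.8379 = 116.6921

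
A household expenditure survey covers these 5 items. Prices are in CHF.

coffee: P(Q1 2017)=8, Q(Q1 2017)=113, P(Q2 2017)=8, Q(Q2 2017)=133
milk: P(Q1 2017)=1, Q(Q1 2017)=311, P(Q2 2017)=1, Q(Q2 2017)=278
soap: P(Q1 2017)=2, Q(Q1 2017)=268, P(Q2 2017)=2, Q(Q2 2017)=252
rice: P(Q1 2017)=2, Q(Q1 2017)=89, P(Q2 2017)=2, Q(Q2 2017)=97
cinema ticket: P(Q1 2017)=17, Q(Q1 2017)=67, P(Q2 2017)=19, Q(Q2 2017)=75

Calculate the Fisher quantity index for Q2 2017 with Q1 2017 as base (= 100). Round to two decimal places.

Laspeyres component (base-period weights):
ΣP(Q1 2017)Q(Q2 2017) = 8×133 + 1×278 + 2×252 + 2×97 + 17×75 = 1064 + 278 + 504 + 194 + 1275 = 3315
ΣP(Q1 2017)Q(Q1 2017) = 8×113 + 1×311 + 2×268 + 2×89 + 17×67 = 904 + 311 + 536 + 178 + 1139 = 3068
L = 3315 / 3068 × 100 = 108.0508
Paasche component (current-period weights):
ΣP(Q2 2017)Q(Q2 2017) = 8×133 + 1×278 + 2×252 + 2×97 + 19×75 = 1064 + 278 + 504 + 194 + 1425 = 3465
ΣP(Q2 2017)Q(Q1 2017) = 8×113 + 1×311 + 2×268 + 2×89 + 19×67 = 904 + 311 + 536 + 178 + 1273 = 3202
P = 3465 / 3202 × 100 = 108.2136
Fisher = √(L × P) = √(108.0508 × 108.2136) = 108.1322

108.13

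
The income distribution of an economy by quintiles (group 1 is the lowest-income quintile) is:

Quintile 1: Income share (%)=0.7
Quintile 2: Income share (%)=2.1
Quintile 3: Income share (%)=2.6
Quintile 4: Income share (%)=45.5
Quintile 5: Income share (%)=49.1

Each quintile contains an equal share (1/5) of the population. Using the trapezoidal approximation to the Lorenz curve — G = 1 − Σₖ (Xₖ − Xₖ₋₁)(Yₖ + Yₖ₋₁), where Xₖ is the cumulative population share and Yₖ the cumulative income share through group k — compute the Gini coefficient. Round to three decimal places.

Cumulative income shares Yₖ: 0.0070, 0.0280, 0.0540, 0.5090, 1.0000
Σ (Xₖ−Xₖ₋₁)(Yₖ+Yₖ₋₁) = (1/5)(0.0070+0.0000) + (1/5)(0.0280+0.0070) + (1/5)(0.0540+0.0280) + (1/5)(0.5090+0.0540) + (1/5)(1.0000+0.5090)
  = 0.0014 + 0.0070 + 0.0164 + 0.1126 + 0.3018 = 0.4392
G = 1 − 0.4392 = 0.5608

0.561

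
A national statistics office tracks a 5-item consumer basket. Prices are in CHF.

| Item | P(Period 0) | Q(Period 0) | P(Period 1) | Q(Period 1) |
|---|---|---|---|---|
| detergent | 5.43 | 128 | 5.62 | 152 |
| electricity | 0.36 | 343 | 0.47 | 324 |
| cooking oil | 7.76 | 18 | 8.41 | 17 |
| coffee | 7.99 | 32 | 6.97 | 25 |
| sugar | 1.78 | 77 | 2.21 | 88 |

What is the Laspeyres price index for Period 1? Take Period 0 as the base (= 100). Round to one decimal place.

105.5

Laspeyres price index uses base-period quantities as weights.
ΣP(Period 1)·Q(Period 0) = 5.62×128 + 0.47×343 + 8.41×18 + 6.97×32 + 2.21×77 = 719.36 + 161.21 + 151.38 + 223.04 + 170.17 = 1425.16
ΣP(Period 0)·Q(Period 0) = 5.43×128 + 0.36×343 + 7.76×18 + 7.99×32 + 1.78×77 = 695.04 + 123.48 + 139.68 + 255.68 + 137.06 = 1350.94
Index = 1425.16 / 1350.94 × 100 = 105.4940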